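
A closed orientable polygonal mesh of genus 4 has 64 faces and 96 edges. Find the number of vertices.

26

For a closed orientable surface of genus 4, χ = 2 − 2·4 = -6.
V = -6 + E − F = -6 + 96 − 64 = 26.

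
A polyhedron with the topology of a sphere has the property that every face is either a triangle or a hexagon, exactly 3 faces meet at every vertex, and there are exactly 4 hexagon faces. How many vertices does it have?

12

Let x be the number of triangles; then F = 4 + x.
Edge–face incidences: 2E = 6·4 + 3·x = 24 + 3x.
Every vertex has degree 3, so 3V = 2E.
Euler: V − E + F = 2 ⇒ (2E)/3 − E + (4 + x) = 2.
Multiply by 6: 2·(2E) − 3·(2E) + 6·(4 + x) = 12, i.e. 24 + 6x − (24 + 3x) = 12.
Collecting terms: 3x = 12, so x = 4.
Then 2E = 24 + 3·4 = 36, so E = 18, V = 2E/3 = 12, F = 4 + 4 = 8.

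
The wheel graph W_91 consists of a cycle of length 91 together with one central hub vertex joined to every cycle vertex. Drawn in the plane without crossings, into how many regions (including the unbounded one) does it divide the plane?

92

W_91 has V = 91 + 1 = 92 vertices and E = 2·91 = 182 edges.
By Euler's formula F = 2 − V + E = 2 − 92 + 182 = 92.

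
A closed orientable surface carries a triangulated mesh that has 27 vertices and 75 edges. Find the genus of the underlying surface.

Every face is a triangle and each edge borders two faces, so 3F = 2·75, giving F = 50.
χ = V − E + F = 27 − 75 + 50 = 2.
For a closed orientable surface χ = 2 − 2g, so g = (2 − (2))/2 = 0.

0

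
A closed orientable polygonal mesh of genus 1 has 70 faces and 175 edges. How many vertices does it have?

105

For a closed orientable surface of genus 1, χ = 2 − 2·1 = 0.
V = 0 + E − F = 0 + 175 − 70 = 105.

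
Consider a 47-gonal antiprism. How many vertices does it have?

94

An antiprism on an n-gon has two n-gon caps and 2n triangles: V = 2·47 = 94, E = 4·47 = 188, F = 2·47 + 2 = 96.
Check: V − E + F = 94 − 188 + 96 = 2.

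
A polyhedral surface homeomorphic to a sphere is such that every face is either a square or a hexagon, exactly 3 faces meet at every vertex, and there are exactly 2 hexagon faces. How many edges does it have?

Let x be the number of squares; then F = 2 + x.
Edge–face incidences: 2E = 6·2 + 4·x = 12 + 4x.
Every vertex has degree 3, so 3V = 2E.
Euler: V − E + F = 2 ⇒ (2E)/3 − E + (2 + x) = 2.
Multiply by 6: 2·(2E) − 3·(2E) + 6·(2 + x) = 12, i.e. 12 + 6x − (12 + 4x) = 12.
Collecting terms: 2x = 12, so x = 6.
Then 2E = 12 + 4·6 = 36, so E = 18, V = 2E/3 = 12, F = 2 + 6 = 8.

18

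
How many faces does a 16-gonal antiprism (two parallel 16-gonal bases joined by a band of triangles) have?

34

An antiprism on an n-gon has two n-gon caps and 2n triangles: V = 2·16 = 32, E = 4·16 = 64, F = 2·16 + 2 = 34.
Check: V − E + F = 32 − 64 + 34 = 2.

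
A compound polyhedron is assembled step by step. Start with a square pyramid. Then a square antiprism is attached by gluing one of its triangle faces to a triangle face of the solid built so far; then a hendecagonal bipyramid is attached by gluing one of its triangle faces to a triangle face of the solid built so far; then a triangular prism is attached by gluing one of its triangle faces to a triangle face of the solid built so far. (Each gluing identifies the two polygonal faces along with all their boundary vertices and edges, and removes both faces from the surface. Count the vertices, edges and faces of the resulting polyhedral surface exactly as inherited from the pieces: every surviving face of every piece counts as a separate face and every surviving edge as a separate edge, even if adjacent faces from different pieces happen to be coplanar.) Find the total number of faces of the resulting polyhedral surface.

A square pyramid: V=5, E=8, F=5.
Attach a square antiprism (V=8, E=16, F=10) along a 3-gon: merge 3 vertices and 3 edges, delete both glued faces → V=10, E=21, F=13.
Attach a hendecagonal bipyramid (V=13, E=33, F=22) along a 3-gon: merge 3 vertices and 3 edges, delete both glued faces → V=20, E=51, F=33.
Attach a triangular prism (V=6, E=9, F=5) along a 3-gon: merge 3 vertices and 3 edges, delete both glued faces → V=23, E=57, F=36.
Check: V − E + F = 23 − 57 + 36 = 2.

36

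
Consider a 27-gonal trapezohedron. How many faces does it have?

The n-trapezohedron (dual of the n-antiprism) has V = 2·27 + 2 = 56, E = 4·27 = 108, F = 2·27 = 54.

54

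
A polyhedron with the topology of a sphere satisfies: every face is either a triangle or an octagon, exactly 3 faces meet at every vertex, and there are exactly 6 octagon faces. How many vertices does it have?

Let x be the number of triangles; then F = 6 + x.
Edge–face incidences: 2E = 8·6 + 3·x = 48 + 3x.
Every vertex has degree 3, so 3V = 2E.
Euler: V − E + F = 2 ⇒ (2E)/3 − E + (6 + x) = 2.
Multiply by 6: 2·(2E) − 3·(2E) + 6·(6 + x) = 12, i.e. 36 + 6x − (48 + 3x) = 12.
Collecting terms: 3x − 12 = 12, so 3x = 24, so x = 8.
Then 2E = 48 + 3·8 = 72, so E = 36, V = 2E/3 = 24, F = 6 + 8 = 14.

24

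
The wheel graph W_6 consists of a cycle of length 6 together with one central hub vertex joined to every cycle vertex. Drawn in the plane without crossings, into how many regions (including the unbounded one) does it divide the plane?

7

W_6 has V = 6 + 1 = 7 vertices and E = 2·6 = 12 edges.
By Euler's formula F = 2 − V + E = 2 − 7 + 12 = 7.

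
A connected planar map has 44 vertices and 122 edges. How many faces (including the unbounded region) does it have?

80

Euler's formula for a connected plane graph: V − E + F = 2, so F = 2 − 44 + 122 = 80.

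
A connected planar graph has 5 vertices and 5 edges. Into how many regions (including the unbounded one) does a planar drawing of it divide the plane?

2

Euler's formula for a connected plane graph: V − E + F = 2, so F = 2 − 5 + 5 = 2.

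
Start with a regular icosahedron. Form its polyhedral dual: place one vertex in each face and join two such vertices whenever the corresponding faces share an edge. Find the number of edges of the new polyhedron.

The base solid has V = 12, E = 30, F = 20.
The dual swaps V and F and preserves E: V′ = F = 20, E′ = E = 30, F′ = V = 12.

30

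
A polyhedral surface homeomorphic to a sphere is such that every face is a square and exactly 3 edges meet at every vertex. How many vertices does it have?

Each face has 4 edges and each edge borders two faces, so 2E = 4F.
Each vertex has degree 3, so 3V = 2E and hence V = 4F/3.
Euler: V − E + F = 2 ⇒ (4F/3) − (4F/2) + F = 2.
Multiply by 6: (8 − 12 + 6)F = 12, i.e. 2F = 12.
So F = 6, E = 4·6/2 = 12, V = 4·6/3 = 8.

8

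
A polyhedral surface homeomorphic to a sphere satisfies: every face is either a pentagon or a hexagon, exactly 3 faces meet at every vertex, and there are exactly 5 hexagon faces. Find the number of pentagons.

12

Let x be the number of pentagons; then F = 5 + x.
Edge–face incidences: 2E = 6·5 + 5·x = 30 + 5x.
Every vertex has degree 3, so 3V = 2E.
Euler: V − E + F = 2 ⇒ (2E)/3 − E + (5 + x) = 2.
Multiply by 6: 2·(2E) − 3·(2E) + 6·(5 + x) = 12, i.e. 30 + 6x − (30 + 5x) = 12.
Collecting terms: x = 12.
Then 2E = 30 + 5·12 = 90, so E = 45, V = 2E/3 = 30, F = 5 + 12 = 17.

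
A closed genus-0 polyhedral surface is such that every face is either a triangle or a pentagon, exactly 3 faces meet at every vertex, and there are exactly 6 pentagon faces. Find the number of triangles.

Let x be the number of triangles; then F = 6 + x.
Edge–face incidences: 2E = 5·6 + 3·x = 30 + 3x.
Every vertex has degree 3, so 3V = 2E.
Euler: V − E + F = 2 ⇒ (2E)/3 − E + (6 + x) = 2.
Multiply by 6: 2·(2E) − 3·(2E) + 6·(6 + x) = 12, i.e. 36 + 6x − (30 + 3x) = 12.
Collecting terms: 3x + 6 = 12, so 3x = 6, so x = 2.
Then 2E = 30 + 3·2 = 36, so E = 18, V = 2E/3 = 12, F = 6 + 2 = 8.

2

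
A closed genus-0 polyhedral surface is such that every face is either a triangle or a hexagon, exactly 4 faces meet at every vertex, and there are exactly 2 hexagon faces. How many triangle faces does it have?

Let x be the number of triangles; then F = 2 + x.
Edge–face incidences: 2E = 6·2 + 3·x = 12 + 3x.
Every vertex has degree 4, so 4V = 2E.
Euler: V − E + F = 2 ⇒ (2E)/4 − E + (2 + x) = 2.
Multiply by 8: 2·(2E) − 4·(2E) + 8·(2 + x) = 16, i.e. 16 + 8x − 2·(12 + 3x) = 16.
Collecting terms: 2x − 8 = 16, so 2x = 24, so x = 12.
Then 2E = 12 + 3·12 = 48, so E = 24, V = 2E/4 = 12, F = 2 + 12 = 14.

12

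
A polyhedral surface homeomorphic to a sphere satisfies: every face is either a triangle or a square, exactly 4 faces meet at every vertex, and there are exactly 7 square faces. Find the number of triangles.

Let x be the number of triangles; then F = 7 + x.
Edge–face incidences: 2E = 4·7 + 3·x = 28 + 3x.
Every vertex has degree 4, so 4V = 2E.
Euler: V − E + F = 2 ⇒ (2E)/4 − E + (7 + x) = 2.
Multiply by 8: 2·(2E) − 4·(2E) + 8·(7 + x) = 16, i.e. 56 + 8x − 2·(28 + 3x) = 16.
Collecting terms: 2x = 16, so x = 8.
Then 2E = 28 + 3·8 = 52, so E = 26, V = 2E/4 = 13, F = 7 + 8 = 15.

8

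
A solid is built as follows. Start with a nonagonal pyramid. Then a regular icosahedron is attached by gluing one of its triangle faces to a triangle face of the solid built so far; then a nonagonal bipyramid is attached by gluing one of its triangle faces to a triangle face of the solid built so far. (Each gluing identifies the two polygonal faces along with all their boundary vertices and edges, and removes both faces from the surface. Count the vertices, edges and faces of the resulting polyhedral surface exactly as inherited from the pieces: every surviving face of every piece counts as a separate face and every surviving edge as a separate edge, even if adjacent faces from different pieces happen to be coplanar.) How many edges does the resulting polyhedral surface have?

69

A nonagonal pyramid: V=10, E=18, F=10.
Attach a regular icosahedron (V=12, E=30, F=20) along a 3-gon: merge 3 vertices and 3 edges, delete both glued faces → V=19, E=45, F=28.
Attach a nonagonal bipyramid (V=11, E=27, F=18) along a 3-gon: merge 3 vertices and 3 edges, delete both glued faces → V=27, E=69, F=44.
Check: V − E + F = 27 − 69 + 44 = 2.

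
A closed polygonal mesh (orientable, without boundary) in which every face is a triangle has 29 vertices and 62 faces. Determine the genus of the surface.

Every face is a triangle, so 2E = 3·62 = 186, giving E = 93.
χ = V − E + F = 29 − 93 + 62 = -2.
For a closed orientable surface χ = 2 − 2g, so g = (2 − (-2))/2 = 2.

2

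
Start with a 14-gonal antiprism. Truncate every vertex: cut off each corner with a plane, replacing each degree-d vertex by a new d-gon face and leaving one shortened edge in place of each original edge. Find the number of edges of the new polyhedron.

168

The base solid has V = 28, E = 56, F = 30.
Truncation replaces each original edge-end by a new vertex, so V′ = 2E = 112.
Each original edge survives, and each old vertex of degree d contributes d new edges; summing degrees gives Σd = 2E, so E′ = E + 2E = 3E = 168.
Each original face survives and each original vertex becomes one new face: F′ = F + V = 58.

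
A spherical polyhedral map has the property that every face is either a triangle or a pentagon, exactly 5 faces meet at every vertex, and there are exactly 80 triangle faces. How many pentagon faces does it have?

Let x be the number of pentagons; then F = 80 + x.
Edge–face incidences: 2E = 3·80 + 5·x = 240 + 5x.
Every vertex has degree 5, so 5V = 2E.
Euler: V − E + F = 2 ⇒ (2E)/5 − E + (80 + x) = 2.
Multiply by 10: 2·(2E) − 5·(2E) + 10·(80 + x) = 20, i.e. 800 + 10x − 3·(240 + 5x) = 20.
Collecting terms: −5x + 80 = 20, so −5x = −60, so x = 12.
Then 2E = 240 + 5·12 = 300, so E = 150, V = 2E/5 = 60, F = 80 + 12 = 92.

12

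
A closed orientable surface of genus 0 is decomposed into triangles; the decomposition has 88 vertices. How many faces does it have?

172

χ = 2 − 2·0 = 2, and every face is a triangle so 3F = 2E.
V − E + F = 2 with E = 3F/2 gives 88 − (3/2 − 1)·F = 2, so F = 172 and E = 258.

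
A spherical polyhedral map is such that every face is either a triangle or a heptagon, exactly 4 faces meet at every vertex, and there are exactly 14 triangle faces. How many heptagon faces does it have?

Let x be the number of heptagons; then F = 14 + x.
Edge–face incidences: 2E = 3·14 + 7·x = 42 + 7x.
Every vertex has degree 4, so 4V = 2E.
Euler: V − E + F = 2 ⇒ (2E)/4 − E + (14 + x) = 2.
Multiply by 8: 2·(2E) − 4·(2E) + 8·(14 + x) = 16, i.e. 112 + 8x − 2·(42 + 7x) = 16.
Collecting terms: −6x + 28 = 16, so −6x = −12, so x = 2.
Then 2E = 42 + 7·2 = 56, so E = 28, V = 2E/4 = 14, F = 14 + 2 = 16.

2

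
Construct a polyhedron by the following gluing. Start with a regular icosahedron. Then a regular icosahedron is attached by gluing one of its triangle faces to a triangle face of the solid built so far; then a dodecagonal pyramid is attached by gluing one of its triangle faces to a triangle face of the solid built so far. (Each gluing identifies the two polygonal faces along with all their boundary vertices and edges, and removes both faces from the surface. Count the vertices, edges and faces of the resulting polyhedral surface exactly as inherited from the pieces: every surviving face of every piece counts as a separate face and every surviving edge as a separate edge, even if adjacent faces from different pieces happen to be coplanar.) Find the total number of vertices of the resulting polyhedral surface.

31

A regular icosahedron: V=12, E=30, F=20.
Attach a regular icosahedron (V=12, E=30, F=20) along a 3-gon: merge 3 vertices and 3 edges, delete both glued faces → V=21, E=57, F=38.
Attach a dodecagonal pyramid (V=13, E=24, F=13) along a 3-gon: merge 3 vertices and 3 edges, delete both glued faces → V=31, E=78, F=49.
Check: V − E + F = 31 − 78 + 49 = 2.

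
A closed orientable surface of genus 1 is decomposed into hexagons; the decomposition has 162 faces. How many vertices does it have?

324

χ = 2 − 2·1 = 0, and every face is a hexagon so 6F = 2E.
E = 6·162/2 = 486. Then V = 0 + E − F = 0 + 486 − 162 = 324.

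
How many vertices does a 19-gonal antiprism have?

38

An antiprism on an n-gon has two n-gon caps and 2n triangles: V = 2·19 = 38, E = 4·19 = 76, F = 2·19 + 2 = 40.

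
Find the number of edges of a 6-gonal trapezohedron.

The n-trapezohedron (dual of the n-antiprism) has V = 2·6 + 2 = 14, E = 4·6 = 24, F = 2·6 = 12.

24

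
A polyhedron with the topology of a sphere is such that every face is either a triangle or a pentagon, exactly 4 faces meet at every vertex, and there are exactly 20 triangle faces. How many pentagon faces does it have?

12

Let x be the number of pentagons; then F = 20 + x.
Edge–face incidences: 2E = 3·20 + 5·x = 60 + 5x.
Every vertex has degree 4, so 4V = 2E.
Euler: V − E + F = 2 ⇒ (2E)/4 − E + (20 + x) = 2.
Multiply by 8: 2·(2E) − 4·(2E) + 8·(20 + x) = 16, i.e. 160 + 8x − 2·(60 + 5x) = 16.
Collecting terms: −2x + 40 = 16, so −2x = −24, so x = 12.
Then 2E = 60 + 5·12 = 120, so E = 60, V = 2E/4 = 30, F = 20 + 12 = 32.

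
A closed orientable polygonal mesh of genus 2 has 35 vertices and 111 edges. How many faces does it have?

For a closed orientable surface of genus 2, χ = 2 − 2·2 = -2.
F = -2 − V + E = -2 − 35 + 111 = 74.

74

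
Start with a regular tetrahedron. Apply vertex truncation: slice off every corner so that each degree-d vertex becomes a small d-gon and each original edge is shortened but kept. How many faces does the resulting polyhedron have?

The base solid has V = 4, E = 6, F = 4.
Truncation replaces each original edge-end by a new vertex, so V′ = 2E = 12.
Each original edge survives, and each old vertex of degree d contributes d new edges; summing degrees gives Σd = 2E, so E′ = E + 2E = 3E = 18.
Each original face survives and each original vertex becomes one new face: F′ = F + V = 8.

8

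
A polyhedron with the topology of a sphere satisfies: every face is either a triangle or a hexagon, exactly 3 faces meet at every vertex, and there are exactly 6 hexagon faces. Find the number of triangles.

Let x be the number of triangles; then F = 6 + x.
Edge–face incidences: 2E = 6·6 + 3·x = 36 + 3x.
Every vertex has degree 3, so 3V = 2E.
Euler: V − E + F = 2 ⇒ (2E)/3 − E + (6 + x) = 2.
Multiply by 6: 2·(2E) − 3·(2E) + 6·(6 + x) = 12, i.e. 36 + 6x − (36 + 3x) = 12.
Collecting terms: 3x = 12, so x = 4.
Then 2E = 36 + 3·4 = 48, so E = 24, V = 2E/3 = 16, F = 6 + 4 = 10.

4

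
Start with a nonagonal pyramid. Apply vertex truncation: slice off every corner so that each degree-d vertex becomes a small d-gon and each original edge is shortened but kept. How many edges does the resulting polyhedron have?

The base solid has V = 10, E = 18, F = 10.
Truncation replaces each original edge-end by a new vertex, so V′ = 2E = 36.
Each original edge survives, and each old vertex of degree d contributes d new edges; summing degrees gives Σd = 2E, so E′ = E + 2E = 3E = 54.
Each original face survives and each original vertex becomes one new face: F′ = F + V = 20.

54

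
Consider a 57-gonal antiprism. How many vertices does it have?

An antiprism on an n-gon has two n-gon caps and 2n triangles: V = 2·57 = 114, E = 4·57 = 228, F = 2·57 + 2 = 116.

114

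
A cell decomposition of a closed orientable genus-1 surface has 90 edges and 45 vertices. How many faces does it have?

45

For a closed orientable surface of genus 1, χ = 2 − 2·1 = 0.
F = 0 − V + E = 0 − 45 + 90 = 45.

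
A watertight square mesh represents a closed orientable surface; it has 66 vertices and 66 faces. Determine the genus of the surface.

1

Every face is a square, so 2E = 4·66 = 264, giving E = 132.
χ = V − E + F = 66 − 132 + 66 = 0.
For a closed orientable surface χ = 2 − 2g, so g = (2 − (0))/2 = 1.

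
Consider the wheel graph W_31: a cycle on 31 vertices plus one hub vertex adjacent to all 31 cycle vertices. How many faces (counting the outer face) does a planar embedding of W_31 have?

W_31 has V = 31 + 1 = 32 vertices and E = 2·31 = 62 edges.
By Euler's formula F = 2 − V + E = 2 − 32 + 62 = 32.

32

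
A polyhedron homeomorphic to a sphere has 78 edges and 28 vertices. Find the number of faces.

52

Here V − E + F = 2.
F = 2 − V + E = 2 − 28 + 78 = 52.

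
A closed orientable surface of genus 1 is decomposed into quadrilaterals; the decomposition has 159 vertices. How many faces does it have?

χ = 2 − 2·1 = 0, and every face is a square so 4F = 2E.
V − E + F = 0 with E = 4F/2 gives 159 − (4/2 − 1)·F = 0, so F = 159 and E = 318.

159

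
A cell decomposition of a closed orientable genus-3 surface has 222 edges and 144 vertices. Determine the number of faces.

74

For a closed orientable surface of genus 3, χ = 2 − 2·3 = -4.
F = -4 − V + E = -4 − 144 + 222 = 74.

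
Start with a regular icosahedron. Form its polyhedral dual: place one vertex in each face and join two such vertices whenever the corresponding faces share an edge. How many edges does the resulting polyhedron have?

The base solid has V = 12, E = 30, F = 20.
The dual swaps V and F and preserves E: V′ = F = 20, E′ = E = 30, F′ = V = 12.

30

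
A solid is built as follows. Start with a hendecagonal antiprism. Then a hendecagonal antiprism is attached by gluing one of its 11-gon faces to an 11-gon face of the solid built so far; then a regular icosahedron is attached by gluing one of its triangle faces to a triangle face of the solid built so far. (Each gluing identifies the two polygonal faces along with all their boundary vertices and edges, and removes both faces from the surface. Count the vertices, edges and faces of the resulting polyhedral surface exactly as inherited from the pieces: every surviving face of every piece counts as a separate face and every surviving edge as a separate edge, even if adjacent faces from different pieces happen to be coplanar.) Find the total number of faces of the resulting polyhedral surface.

64

A hendecagonal antiprism: V=22, E=44, F=24.
Attach a hendecagonal antiprism (V=22, E=44, F=24) along an 11-gon: merge 11 vertices and 11 edges, delete both glued faces → V=33, E=77, F=46.
Attach a regular icosahedron (V=12, E=30, F=20) along a 3-gon: merge 3 vertices and 3 edges, delete both glued faces → V=42, E=104, F=64.
Check: V − E + F = 42 − 104 + 64 = 2.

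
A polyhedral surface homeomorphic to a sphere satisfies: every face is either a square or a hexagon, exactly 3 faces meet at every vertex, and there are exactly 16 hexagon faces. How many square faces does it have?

6

Let x be the number of squares; then F = 16 + x.
Edge–face incidences: 2E = 6·16 + 4·x = 96 + 4x.
Every vertex has degree 3, so 3V = 2E.
Euler: V − E + F = 2 ⇒ (2E)/3 − E + (16 + x) = 2.
Multiply by 6: 2·(2E) − 3·(2E) + 6·(16 + x) = 12, i.e. 96 + 6x − (96 + 4x) = 12.
Collecting terms: 2x = 12, so x = 6.
Then 2E = 96 + 4·6 = 120, so E = 60, V = 2E/3 = 40, F = 16 + 6 = 22.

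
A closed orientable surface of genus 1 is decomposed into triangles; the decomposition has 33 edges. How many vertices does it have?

χ = 2 − 2·1 = 0, and every face is a triangle so 3F = 2E.
F = 2E/3 = 22. Then V = 0 + E − F = 0 + 33 − 22 = 11.

11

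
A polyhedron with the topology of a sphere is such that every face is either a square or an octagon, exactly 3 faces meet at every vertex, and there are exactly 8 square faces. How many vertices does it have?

Let x be the number of octagons; then F = 8 + x.
Edge–face incidences: 2E = 4·8 + 8·x = 32 + 8x.
Every vertex has degree 3, so 3V = 2E.
Euler: V − E + F = 2 ⇒ (2E)/3 − E + (8 + x) = 2.
Multiply by 6: 2·(2E) − 3·(2E) + 6·(8 + x) = 12, i.e. 48 + 6x − (32 + 8x) = 12.
Collecting terms: −2x + 16 = 12, so −2x = −4, so x = 2.
Then 2E = 32 + 8·2 = 48, so E = 24, V = 2E/3 = 16, F = 8 + 2 = 10.

16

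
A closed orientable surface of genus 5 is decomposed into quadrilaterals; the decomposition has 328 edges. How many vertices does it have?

χ = 2 − 2·5 = -8, and every face is a square so 4F = 2E.
F = 2E/4 = 164. Then V = -8 + E − F = -8 + 328 − 164 = 156.

156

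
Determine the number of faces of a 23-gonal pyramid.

A pyramid on an n-gon base has one n-gon and n triangles: V = 23 + 1 = 24, E = 2·23 = 46, F = 23 + 1 = 24.

24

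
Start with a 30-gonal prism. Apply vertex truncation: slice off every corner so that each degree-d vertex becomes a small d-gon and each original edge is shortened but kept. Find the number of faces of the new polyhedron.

92

The base solid has V = 60, E = 90, F = 32.
Truncation replaces each original edge-end by a new vertex, so V′ = 2E = 180.
Each original edge survives, and each old vertex of degree d contributes d new edges; summing degrees gives Σd = 2E, so E′ = E + 2E = 3E = 270.
Each original face survives and each original vertex becomes one new face: F′ = F + V = 92.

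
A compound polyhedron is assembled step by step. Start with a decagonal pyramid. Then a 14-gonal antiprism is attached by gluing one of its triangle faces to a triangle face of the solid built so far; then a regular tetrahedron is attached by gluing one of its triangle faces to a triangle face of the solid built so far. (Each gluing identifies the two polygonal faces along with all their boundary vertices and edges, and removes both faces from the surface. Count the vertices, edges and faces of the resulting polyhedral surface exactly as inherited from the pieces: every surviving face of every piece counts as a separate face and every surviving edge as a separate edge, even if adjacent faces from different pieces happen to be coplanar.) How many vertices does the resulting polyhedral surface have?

A decagonal pyramid: V=11, E=20, F=11.
Attach a 14-gonal antiprism (V=28, E=56, F=30) along a 3-gon: merge 3 vertices and 3 edges, delete both glued faces → V=36, E=73, F=39.
Attach a regular tetrahedron (V=4, E=6, F=4) along a 3-gon: merge 3 vertices and 3 edges, delete both glued faces → V=37, E=76, F=41.
Check: V − E + F = 37 − 76 + 41 = 2.

37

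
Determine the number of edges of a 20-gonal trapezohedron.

The n-trapezohedron (dual of the n-antiprism) has V = 2·20 + 2 = 42, E = 4·20 = 80, F = 2·20 = 40.
Check: V − E + F = 42 − 80 + 40 = 2.

80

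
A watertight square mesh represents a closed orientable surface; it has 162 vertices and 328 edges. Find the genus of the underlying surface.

Every face is a square and each edge borders two faces, so 4F = 2·328, giving F = 164.
χ = V − E + F = 162 − 328 + 164 = -2.
For a closed orientable surface χ = 2 − 2g, so g = (2 − (-2))/2 = 2.

2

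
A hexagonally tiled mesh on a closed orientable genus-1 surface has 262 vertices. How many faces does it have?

χ = 2 − 2·1 = 0, and every face is a hexagon so 6F = 2E.
V − E + F = 0 with E = 6F/2 gives 262 − (6/2 − 1)·F = 0, so F = 131 and E = 393.

131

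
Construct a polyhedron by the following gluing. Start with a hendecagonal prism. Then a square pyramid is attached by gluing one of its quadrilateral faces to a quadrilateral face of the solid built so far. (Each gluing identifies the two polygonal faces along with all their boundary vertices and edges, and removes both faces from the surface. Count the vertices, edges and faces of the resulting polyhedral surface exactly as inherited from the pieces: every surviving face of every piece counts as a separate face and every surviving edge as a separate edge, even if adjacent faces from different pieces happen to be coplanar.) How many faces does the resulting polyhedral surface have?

16

A hendecagonal prism: V=22, E=33, F=13.
Attach a square pyramid (V=5, E=8, F=5) along a 4-gon: merge 4 vertices and 4 edges, delete both glued faces → V=23, E=37, F=16.
Check: V − E + F = 23 − 37 + 16 = 2.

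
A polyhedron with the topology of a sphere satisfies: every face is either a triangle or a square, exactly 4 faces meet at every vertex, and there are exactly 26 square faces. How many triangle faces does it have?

8

Let x be the number of triangles; then F = 26 + x.
Edge–face incidences: 2E = 4·26 + 3·x = 104 + 3x.
Every vertex has degree 4, so 4V = 2E.
Euler: V − E + F = 2 ⇒ (2E)/4 − E + (26 + x) = 2.
Multiply by 8: 2·(2E) − 4·(2E) + 8·(26 + x) = 16, i.e. 208 + 8x − 2·(104 + 3x) = 16.
Collecting terms: 2x = 16, so x = 8.
Then 2E = 104 + 3·8 = 128, so E = 64, V = 2E/4 = 32, F = 26 + 8 = 34.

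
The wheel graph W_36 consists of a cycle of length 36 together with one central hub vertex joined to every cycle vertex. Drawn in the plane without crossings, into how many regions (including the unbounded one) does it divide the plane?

37

W_36 has V = 36 + 1 = 37 vertices and E = 2·36 = 72 edges.
By Euler's formula F = 2 − V + E = 2 − 37 + 72 = 37.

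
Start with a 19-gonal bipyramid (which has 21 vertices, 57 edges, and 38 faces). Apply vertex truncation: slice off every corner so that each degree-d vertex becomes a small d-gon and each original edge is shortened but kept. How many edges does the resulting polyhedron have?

Truncation replaces each original edge-end by a new vertex, so V′ = 2E = 114.
Each original edge survives, and each old vertex of degree d contributes d new edges; summing degrees gives Σd = 2E, so E′ = E + 2E = 3E = 171.
Each original face survives and each original vertex becomes one new face: F′ = F + V = 59.

171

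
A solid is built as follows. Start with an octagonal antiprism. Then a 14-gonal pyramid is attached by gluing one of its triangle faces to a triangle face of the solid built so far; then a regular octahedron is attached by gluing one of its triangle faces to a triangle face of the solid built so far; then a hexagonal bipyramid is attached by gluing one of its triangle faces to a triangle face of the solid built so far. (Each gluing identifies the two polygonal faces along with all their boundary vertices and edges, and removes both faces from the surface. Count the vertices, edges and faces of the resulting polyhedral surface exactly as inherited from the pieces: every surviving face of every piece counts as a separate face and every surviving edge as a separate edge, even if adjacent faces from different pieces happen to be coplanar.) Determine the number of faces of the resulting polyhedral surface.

47

An octagonal antiprism: V=16, E=32, F=18.
Attach a 14-gonal pyramid (V=15, E=28, F=15) along a 3-gon: merge 3 vertices and 3 edges, delete both glued faces → V=28, E=57, F=31.
Attach a regular octahedron (V=6, E=12, F=8) along a 3-gon: merge 3 vertices and 3 edges, delete both glued faces → V=31, E=66, F=37.
Attach a hexagonal bipyramid (V=8, E=18, F=12) along a 3-gon: merge 3 vertices and 3 edges, delete both glued faces → V=36, E=81, F=47.
Check: V − E + F = 36 − 81 + 47 = 2.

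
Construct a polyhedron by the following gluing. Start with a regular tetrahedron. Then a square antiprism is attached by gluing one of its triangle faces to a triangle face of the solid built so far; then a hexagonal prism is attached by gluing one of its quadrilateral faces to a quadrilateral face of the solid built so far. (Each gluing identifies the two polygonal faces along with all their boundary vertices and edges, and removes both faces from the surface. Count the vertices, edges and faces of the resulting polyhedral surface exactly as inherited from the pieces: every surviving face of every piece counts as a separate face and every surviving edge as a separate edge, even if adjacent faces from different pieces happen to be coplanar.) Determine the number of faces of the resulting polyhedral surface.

A regular tetrahedron: V=4, E=6, F=4.
Attach a square antiprism (V=8, E=16, F=10) along a 3-gon: merge 3 vertices and 3 edges, delete both glued faces → V=9, E=19, F=12.
Attach a hexagonal prism (V=12, E=18, F=8) along a 4-gon: merge 4 vertices and 4 edges, delete both glued faces → V=17, E=33, F=18.
Check: V − E + F = 17 − 33 + 18 = 2.

18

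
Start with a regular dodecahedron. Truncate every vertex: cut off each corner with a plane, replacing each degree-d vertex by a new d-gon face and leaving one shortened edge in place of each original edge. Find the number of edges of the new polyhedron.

90

The base solid has V = 20, E = 30, F = 12.
Truncation replaces each original edge-end by a new vertex, so V′ = 2E = 60.
Each original edge survives, and each old vertex of degree d contributes d new edges; summing degrees gives Σd = 2E, so E′ = E + 2E = 3E = 90.
Each original face survives and each original vertex becomes one new face: F′ = F + V = 32.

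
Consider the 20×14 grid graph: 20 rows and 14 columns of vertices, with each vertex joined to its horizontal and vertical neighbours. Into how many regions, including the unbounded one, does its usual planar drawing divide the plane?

248

The grid has V = 20·14 = 280 vertices and E = 20·13 + 14·19 = 526 edges.
F = 2 − V + E = 2 − 280 + 526 = 248.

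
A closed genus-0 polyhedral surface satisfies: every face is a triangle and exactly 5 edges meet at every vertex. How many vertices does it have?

Each face has 3 edges and each edge borders two faces, so 2E = 3F.
Each vertex has degree 5, so 5V = 2E and hence V = 3F/5.
Euler: V − E + F = 2 ⇒ (3F/5) − (3F/2) + F = 2.
Multiply by 10: (6 − 15 + 10)F = 20, i.e. 1F = 20.
So F = 20, E = 3·20/2 = 30, V = 3·20/5 = 12.

12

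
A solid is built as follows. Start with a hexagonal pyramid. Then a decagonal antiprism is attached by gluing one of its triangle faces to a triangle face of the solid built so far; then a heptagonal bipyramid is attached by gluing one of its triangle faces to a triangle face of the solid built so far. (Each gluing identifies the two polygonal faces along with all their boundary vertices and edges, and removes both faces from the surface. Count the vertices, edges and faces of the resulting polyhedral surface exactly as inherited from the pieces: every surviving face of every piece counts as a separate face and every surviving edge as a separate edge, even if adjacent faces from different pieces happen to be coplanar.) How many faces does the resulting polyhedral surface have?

A hexagonal pyramid: V=7, E=12, F=7.
Attach a decagonal antiprism (V=20, E=40, F=22) along a 3-gon: merge 3 vertices and 3 edges, delete both glued faces → V=24, E=49, F=27.
Attach a heptagonal bipyramid (V=9, E=21, F=14) along a 3-gon: merge 3 vertices and 3 edges, delete both glued faces → V=30, E=67, F=39.
Check: V − E + F = 30 − 67 + 39 = 2.

39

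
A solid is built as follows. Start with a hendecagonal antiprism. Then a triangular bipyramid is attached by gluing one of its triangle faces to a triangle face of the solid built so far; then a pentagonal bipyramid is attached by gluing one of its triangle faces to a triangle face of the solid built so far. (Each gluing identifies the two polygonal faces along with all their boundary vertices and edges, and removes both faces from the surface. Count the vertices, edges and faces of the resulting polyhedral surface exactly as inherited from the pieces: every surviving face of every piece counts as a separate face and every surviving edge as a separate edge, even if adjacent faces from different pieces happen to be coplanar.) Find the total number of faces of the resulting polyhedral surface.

A hendecagonal antiprism: V=22, E=44, F=24.
Attach a triangular bipyramid (V=5, E=9, F=6) along a 3-gon: merge 3 vertices and 3 edges, delete both glued faces → V=24, E=50, F=28.
Attach a pentagonal bipyramid (V=7, E=15, F=10) along a 3-gon: merge 3 vertices and 3 edges, delete both glued faces → V=28, E=62, F=36.
Check: V − E + F = 28 − 62 + 36 = 2.

36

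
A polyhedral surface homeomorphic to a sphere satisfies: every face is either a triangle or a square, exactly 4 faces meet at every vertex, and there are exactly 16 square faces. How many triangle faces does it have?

8

Let x be the number of triangles; then F = 16 + x.
Edge–face incidences: 2E = 4·16 + 3·x = 64 + 3x.
Every vertex has degree 4, so 4V = 2E.
Euler: V − E + F = 2 ⇒ (2E)/4 − E + (16 + x) = 2.
Multiply by 8: 2·(2E) − 4·(2E) + 8·(16 + x) = 16, i.e. 128 + 8x − 2·(64 + 3x) = 16.
Collecting terms: 2x = 16, so x = 8.
Then 2E = 64 + 3·8 = 88, so E = 44, V = 2E/4 = 22, F = 16 + 8 = 24.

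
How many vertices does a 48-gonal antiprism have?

An antiprism on an n-gon has two n-gon caps and 2n triangles: V = 2·48 = 96, E = 4·48 = 192, F = 2·48 + 2 = 98.

96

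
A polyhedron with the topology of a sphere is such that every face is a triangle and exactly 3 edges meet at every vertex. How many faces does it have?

4

Each face has 3 edges and each edge borders two faces, so 2E = 3F.
Each vertex has degree 3, so 3V = 2E and hence V = 3F/3.
Euler: V − E + F = 2 ⇒ (3F/3) − (3F/2) + F = 2.
Multiply by 6: (6 − 9 + 6)F = 12, i.e. 3F = 12.
So F = 4, E = 3·4/2 = 6, V = 3·4/3 = 4.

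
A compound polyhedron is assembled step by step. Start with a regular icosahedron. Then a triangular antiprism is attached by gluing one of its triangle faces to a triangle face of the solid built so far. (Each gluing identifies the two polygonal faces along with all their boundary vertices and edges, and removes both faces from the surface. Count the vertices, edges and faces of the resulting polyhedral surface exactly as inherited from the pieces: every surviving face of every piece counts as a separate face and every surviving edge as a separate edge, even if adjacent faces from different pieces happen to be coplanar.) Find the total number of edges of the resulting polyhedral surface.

A regular icosahedron: V=12, E=30, F=20.
Attach a triangular antiprism (V=6, E=12, F=8) along a 3-gon: merge 3 vertices and 3 edges, delete both glued faces → V=15, E=39, F=26.
Check: V − E + F = 15 − 39 + 26 = 2.

39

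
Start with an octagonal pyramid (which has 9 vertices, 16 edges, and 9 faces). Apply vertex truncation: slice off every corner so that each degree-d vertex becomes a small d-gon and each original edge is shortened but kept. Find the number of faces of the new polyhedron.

Truncation replaces each original edge-end by a new vertex, so V′ = 2E = 32.
Each original edge survives, and each old vertex of degree d contributes d new edges; summing degrees gives Σd = 2E, so E′ = E + 2E = 3E = 48.
Each original face survives and each original vertex becomes one new face: F′ = F + V = 18.

18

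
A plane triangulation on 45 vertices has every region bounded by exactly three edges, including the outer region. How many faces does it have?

86

In a plane triangulation 3F = 2E and V − E + F = 2, so F = 2V − 4 = 2·45 − 4 = 86.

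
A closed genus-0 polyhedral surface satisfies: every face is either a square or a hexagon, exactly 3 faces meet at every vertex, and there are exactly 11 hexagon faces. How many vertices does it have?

Let x be the number of squares; then F = 11 + x.
Edge–face incidences: 2E = 6·11 + 4·x = 66 + 4x.
Every vertex has degree 3, so 3V = 2E.
Euler: V − E + F = 2 ⇒ (2E)/3 − E + (11 + x) = 2.
Multiply by 6: 2·(2E) − 3·(2E) + 6·(11 + x) = 12, i.e. 66 + 6x − (66 + 4x) = 12.
Collecting terms: 2x = 12, so x = 6.
Then 2E = 66 + 4·6 = 90, so E = 45, V = 2E/3 = 30, F = 11 + 6 = 17.

30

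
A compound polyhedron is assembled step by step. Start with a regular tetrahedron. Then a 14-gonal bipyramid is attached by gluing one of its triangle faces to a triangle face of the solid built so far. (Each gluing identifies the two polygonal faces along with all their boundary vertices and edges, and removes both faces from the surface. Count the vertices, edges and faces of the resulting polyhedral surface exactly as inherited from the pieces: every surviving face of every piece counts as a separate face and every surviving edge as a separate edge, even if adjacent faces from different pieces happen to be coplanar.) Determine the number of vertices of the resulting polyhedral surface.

17

A regular tetrahedron: V=4, E=6, F=4.
Attach a 14-gonal bipyramid (V=16, E=42, F=28) along a 3-gon: merge 3 vertices and 3 edges, delete both glued faces → V=17, E=45, F=30.
Check: V − E + F = 17 − 45 + 30 = 2.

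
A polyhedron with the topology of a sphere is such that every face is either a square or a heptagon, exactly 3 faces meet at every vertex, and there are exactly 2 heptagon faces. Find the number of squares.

Let x be the number of squares; then F = 2 + x.
Edge–face incidences: 2E = 7·2 + 4·x = 14 + 4x.
Every vertex has degree 3, so 3V = 2E.
Euler: V − E + F = 2 ⇒ (2E)/3 − E + (2 + x) = 2.
Multiply by 6: 2·(2E) − 3·(2E) + 6·(2 + x) = 12, i.e. 12 + 6x − (14 + 4x) = 12.
Collecting terms: 2x − 2 = 12, so 2x = 14, so x = 7.
Then 2E = 14 + 4·7 = 42, so E = 21, V = 2E/3 = 14, F = 2 + 7 = 9.

7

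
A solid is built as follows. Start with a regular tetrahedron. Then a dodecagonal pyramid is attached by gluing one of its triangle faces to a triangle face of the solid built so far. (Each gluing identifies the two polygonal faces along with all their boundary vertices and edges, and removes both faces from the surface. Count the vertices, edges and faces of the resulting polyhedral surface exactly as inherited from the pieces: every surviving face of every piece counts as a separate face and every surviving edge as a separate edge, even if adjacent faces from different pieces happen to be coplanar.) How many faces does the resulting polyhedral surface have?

A regular tetrahedron: V=4, E=6, F=4.
Attach a dodecagonal pyramid (V=13, E=24, F=13) along a 3-gon: merge 3 vertices and 3 edges, delete both glued faces → V=14, E=27, F=15.
Check: V − E + F = 14 − 27 + 15 = 2.

15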